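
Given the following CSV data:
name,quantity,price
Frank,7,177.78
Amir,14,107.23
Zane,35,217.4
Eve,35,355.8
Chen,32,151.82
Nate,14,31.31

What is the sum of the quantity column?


Values in 'quantity' column:
  Row 1: 7
  Row 2: 14
  Row 3: 35
  Row 4: 35
  Row 5: 32
  Row 6: 14
Sum = 7 + 14 + 35 + 35 + 32 + 14 = 137

ANSWER: 137


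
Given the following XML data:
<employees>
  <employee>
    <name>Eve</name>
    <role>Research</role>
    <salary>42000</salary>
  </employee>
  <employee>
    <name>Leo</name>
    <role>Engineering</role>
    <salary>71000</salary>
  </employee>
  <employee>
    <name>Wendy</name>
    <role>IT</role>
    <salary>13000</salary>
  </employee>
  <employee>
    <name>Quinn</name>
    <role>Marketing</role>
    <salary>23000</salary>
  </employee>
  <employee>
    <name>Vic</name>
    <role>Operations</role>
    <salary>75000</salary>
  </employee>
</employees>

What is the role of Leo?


Searching for <employee> with <name>Leo</name>
Found at position 2
<role>Engineering</role>

ANSWER: Engineering


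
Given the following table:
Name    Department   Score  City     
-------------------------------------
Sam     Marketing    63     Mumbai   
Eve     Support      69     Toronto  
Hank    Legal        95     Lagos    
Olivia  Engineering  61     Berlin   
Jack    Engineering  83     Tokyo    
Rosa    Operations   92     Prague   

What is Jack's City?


Row 5: Jack
City = Tokyo

ANSWER: Tokyo


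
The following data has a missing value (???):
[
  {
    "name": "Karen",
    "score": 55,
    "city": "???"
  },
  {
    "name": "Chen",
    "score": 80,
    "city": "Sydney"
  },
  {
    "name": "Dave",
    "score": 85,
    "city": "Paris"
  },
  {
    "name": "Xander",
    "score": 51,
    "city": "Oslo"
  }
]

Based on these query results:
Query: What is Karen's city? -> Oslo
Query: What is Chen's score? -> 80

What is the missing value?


The missing value is Karen's city
From query: Karen's city = Oslo

ANSWER: Oslo


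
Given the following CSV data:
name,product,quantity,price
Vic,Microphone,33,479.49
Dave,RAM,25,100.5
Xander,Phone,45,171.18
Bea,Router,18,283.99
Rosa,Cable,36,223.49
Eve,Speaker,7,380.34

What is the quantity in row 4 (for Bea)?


Row 4: Bea
Column 'quantity' = 18

ANSWER: 18


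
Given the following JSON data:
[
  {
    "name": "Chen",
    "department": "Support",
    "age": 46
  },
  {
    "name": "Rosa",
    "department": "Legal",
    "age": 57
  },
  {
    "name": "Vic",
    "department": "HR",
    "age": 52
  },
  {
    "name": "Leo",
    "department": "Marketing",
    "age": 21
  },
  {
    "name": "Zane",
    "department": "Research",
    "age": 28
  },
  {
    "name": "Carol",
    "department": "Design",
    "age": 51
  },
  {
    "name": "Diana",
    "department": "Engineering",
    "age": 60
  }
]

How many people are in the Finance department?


Scanning records for department = Finance
  No matches found
Count: 0

ANSWER: 0


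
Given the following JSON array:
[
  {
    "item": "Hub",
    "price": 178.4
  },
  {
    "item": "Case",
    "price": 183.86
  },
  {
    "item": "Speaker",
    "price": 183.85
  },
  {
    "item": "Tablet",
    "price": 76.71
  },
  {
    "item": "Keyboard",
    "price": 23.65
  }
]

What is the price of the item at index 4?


Array index 4 -> Keyboard
price = 23.65

ANSWER: 23.65


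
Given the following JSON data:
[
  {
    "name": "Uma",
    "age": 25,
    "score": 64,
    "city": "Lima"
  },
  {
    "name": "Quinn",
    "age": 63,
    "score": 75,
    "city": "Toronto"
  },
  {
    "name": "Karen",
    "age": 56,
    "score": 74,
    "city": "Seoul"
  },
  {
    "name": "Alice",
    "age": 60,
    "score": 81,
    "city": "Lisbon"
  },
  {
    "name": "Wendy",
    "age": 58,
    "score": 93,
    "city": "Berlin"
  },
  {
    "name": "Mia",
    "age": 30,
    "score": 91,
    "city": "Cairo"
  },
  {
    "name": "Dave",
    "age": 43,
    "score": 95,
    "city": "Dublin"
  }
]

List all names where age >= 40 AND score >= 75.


Checking both conditions:
  Uma (age=25, score=64) -> no
  Quinn (age=63, score=75) -> YES
  Karen (age=56, score=74) -> no
  Alice (age=60, score=81) -> YES
  Wendy (age=58, score=93) -> YES
  Mia (age=30, score=91) -> no
  Dave (age=43, score=95) -> YES


ANSWER: Quinn, Alice, Wendy, Dave


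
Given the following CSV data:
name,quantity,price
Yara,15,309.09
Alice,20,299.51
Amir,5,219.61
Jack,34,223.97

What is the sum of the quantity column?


Values in 'quantity' column:
  Row 1: 15
  Row 2: 20
  Row 3: 5
  Row 4: 34
Sum = 15 + 20 + 5 + 34 = 74

ANSWER: 74


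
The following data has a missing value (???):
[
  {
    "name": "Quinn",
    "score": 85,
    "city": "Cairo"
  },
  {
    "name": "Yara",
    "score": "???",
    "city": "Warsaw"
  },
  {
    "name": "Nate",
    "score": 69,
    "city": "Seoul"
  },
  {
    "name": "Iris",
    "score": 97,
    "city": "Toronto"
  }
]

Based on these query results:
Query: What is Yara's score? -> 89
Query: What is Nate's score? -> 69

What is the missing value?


The missing value is Yara's score
From query: Yara's score = 89

ANSWER: 89


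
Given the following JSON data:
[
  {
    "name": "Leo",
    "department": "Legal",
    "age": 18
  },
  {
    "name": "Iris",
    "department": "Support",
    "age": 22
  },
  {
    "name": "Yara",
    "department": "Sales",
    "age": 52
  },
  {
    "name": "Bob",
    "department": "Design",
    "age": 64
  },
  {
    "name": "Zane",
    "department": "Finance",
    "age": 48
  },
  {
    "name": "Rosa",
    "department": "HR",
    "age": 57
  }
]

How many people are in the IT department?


Scanning records for department = IT
  No matches found
Count: 0

ANSWER: 0


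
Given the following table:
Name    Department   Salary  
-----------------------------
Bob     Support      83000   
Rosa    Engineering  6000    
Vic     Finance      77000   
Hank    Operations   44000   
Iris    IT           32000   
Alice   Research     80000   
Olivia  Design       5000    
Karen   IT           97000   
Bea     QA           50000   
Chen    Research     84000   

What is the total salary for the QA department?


QA department members:
  Bea: 50000
Total = 50000 = 50000

ANSWER: 50000


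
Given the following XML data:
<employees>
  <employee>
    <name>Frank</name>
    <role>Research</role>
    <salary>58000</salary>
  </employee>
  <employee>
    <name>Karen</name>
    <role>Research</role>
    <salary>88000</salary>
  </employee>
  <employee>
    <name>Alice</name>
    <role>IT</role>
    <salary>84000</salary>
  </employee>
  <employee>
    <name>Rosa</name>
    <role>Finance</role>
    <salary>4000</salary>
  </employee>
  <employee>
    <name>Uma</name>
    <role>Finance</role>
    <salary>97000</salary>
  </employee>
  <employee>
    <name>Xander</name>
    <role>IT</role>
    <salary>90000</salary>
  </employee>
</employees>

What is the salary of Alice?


Searching for <employee> with <name>Alice</name>
Found at position 3
<salary>84000</salary>

ANSWER: 84000


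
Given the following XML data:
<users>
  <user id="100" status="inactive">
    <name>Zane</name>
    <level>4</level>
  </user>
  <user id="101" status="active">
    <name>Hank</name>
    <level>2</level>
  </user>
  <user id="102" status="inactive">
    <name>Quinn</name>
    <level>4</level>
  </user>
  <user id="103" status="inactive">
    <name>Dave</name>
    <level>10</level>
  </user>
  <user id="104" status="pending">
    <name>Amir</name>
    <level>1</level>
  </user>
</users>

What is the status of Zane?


Finding user with name = Zane
user id="100" status="inactive"

ANSWER: inactive


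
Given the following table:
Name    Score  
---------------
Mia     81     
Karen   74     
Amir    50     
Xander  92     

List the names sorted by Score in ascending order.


Sorting by Score (ascending):
  Amir: 50
  Karen: 74
  Mia: 81
  Xander: 92


ANSWER: Amir, Karen, Mia, Xander


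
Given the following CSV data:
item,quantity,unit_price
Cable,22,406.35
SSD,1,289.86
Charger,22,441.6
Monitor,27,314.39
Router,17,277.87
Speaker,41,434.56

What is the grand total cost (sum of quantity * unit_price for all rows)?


Computing row totals:
  Cable: 22 * 406.35 = 8939.7
  SSD: 1 * 289.86 = 289.86
  Charger: 22 * 441.6 = 9715.2
  Monitor: 27 * 314.39 = 8488.53
  Router: 17 * 277.87 = 4723.79
  Speaker: 41 * 434.56 = 17816.96
Grand total = 8939.7 + 289.86 + 9715.2 + 8488.53 + 4723.79 + 17816.96 = 49974.04

ANSWER: 49974.04


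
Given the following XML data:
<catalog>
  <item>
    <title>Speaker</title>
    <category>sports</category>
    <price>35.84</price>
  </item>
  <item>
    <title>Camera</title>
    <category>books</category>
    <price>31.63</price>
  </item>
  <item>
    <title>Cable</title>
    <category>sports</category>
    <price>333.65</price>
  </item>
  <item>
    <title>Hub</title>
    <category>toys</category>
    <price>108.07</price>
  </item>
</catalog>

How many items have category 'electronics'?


Scanning <item> elements for <category>electronics</category>:
Count: 0

ANSWER: 0


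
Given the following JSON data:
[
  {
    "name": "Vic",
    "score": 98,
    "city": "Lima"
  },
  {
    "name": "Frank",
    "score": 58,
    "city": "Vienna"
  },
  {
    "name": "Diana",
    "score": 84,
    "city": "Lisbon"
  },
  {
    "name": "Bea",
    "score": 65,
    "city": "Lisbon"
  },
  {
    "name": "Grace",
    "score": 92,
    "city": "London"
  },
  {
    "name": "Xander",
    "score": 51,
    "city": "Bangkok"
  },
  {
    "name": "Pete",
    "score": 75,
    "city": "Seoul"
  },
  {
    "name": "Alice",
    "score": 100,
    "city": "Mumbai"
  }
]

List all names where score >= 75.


Filtering records where score >= 75:
  Vic (score=98) -> YES
  Frank (score=58) -> no
  Diana (score=84) -> YES
  Bea (score=65) -> no
  Grace (score=92) -> YES
  Xander (score=51) -> no
  Pete (score=75) -> YES
  Alice (score=100) -> YES


ANSWER: Vic, Diana, Grace, Pete, Alice


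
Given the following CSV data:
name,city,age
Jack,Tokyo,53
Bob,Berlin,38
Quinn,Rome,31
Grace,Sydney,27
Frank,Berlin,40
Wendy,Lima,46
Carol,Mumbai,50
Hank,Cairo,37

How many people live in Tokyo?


Scanning city column for 'Tokyo':
  Row 1: Jack -> MATCH
Total matches: 1

ANSWER: 1


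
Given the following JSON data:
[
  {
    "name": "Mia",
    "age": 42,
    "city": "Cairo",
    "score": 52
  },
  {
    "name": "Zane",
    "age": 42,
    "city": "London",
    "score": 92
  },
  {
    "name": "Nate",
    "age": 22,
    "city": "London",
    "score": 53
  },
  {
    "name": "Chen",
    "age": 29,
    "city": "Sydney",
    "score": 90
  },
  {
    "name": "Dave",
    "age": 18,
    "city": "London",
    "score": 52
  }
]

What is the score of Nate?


Looking up record where name = Nate
Record index: 2
Field 'score' = 53

ANSWER: 53


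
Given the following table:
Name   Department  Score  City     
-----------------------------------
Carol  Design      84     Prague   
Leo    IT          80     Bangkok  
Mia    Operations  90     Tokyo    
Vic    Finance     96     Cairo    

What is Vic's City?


Row 4: Vic
City = Cairo

ANSWER: Cairo


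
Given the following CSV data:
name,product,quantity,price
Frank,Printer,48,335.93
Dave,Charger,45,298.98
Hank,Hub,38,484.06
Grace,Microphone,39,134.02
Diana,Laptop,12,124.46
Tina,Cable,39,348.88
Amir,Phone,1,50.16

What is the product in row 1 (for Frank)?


Row 1: Frank
Column 'product' = Printer

ANSWER: Printer


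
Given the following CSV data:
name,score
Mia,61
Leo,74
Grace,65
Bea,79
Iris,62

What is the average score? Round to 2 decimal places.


Scores: 61, 74, 65, 79, 62
Sum = 341
Count = 5
Average = 341 / 5 = 68.20

ANSWER: 68.20


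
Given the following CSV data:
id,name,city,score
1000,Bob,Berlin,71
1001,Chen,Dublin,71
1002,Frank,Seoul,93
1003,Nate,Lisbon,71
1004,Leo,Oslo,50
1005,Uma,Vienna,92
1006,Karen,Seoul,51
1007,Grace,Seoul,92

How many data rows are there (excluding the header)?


Counting rows (excluding header):
Header: id,name,city,score
Data rows: 8

ANSWER: 8


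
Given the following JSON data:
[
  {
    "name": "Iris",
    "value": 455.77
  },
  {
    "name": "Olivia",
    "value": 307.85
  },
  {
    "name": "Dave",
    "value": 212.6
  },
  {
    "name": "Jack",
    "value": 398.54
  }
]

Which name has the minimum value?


Comparing values:
  Iris: 455.77
  Olivia: 307.85
  Dave: 212.6
  Jack: 398.54
Minimum: Dave (212.6)

ANSWER: Dave


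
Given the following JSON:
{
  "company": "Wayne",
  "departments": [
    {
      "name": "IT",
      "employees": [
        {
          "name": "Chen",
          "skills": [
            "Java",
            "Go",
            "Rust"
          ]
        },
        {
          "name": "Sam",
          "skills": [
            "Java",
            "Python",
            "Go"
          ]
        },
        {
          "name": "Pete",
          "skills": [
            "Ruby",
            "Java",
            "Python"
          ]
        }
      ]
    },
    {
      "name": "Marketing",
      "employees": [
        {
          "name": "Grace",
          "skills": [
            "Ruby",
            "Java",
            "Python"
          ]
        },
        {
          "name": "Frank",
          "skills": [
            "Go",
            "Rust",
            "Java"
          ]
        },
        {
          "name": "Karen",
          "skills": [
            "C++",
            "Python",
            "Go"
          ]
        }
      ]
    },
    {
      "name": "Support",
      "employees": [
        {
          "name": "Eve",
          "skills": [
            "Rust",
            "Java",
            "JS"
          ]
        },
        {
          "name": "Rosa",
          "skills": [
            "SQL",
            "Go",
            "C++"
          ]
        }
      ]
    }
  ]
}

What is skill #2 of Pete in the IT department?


Path: departments[0].employees[2].skills[1]
Value: Java

ANSWER: Java


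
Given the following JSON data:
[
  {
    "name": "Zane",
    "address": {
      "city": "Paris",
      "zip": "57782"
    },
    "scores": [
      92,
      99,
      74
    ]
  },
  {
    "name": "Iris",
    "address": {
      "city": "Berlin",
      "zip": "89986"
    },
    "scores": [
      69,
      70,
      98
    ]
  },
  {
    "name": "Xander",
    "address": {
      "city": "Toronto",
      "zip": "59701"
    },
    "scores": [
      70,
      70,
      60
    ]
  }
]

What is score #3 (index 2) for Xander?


Path: records[2].scores[2]
Value: 60

ANSWER: 60


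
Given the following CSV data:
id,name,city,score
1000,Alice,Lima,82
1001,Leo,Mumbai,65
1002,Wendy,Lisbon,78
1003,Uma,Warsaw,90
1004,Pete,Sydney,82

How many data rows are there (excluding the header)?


Counting rows (excluding header):
Header: id,name,city,score
Data rows: 5

ANSWER: 5


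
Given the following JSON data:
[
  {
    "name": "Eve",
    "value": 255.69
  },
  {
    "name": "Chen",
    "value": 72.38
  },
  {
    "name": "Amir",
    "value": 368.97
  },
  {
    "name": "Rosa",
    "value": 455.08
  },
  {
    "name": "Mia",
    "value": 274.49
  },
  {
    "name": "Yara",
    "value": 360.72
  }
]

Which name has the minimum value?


Comparing values:
  Eve: 255.69
  Chen: 72.38
  Amir: 368.97
  Rosa: 455.08
  Mia: 274.49
  Yara: 360.72
Minimum: Chen (72.38)

ANSWER: Chen


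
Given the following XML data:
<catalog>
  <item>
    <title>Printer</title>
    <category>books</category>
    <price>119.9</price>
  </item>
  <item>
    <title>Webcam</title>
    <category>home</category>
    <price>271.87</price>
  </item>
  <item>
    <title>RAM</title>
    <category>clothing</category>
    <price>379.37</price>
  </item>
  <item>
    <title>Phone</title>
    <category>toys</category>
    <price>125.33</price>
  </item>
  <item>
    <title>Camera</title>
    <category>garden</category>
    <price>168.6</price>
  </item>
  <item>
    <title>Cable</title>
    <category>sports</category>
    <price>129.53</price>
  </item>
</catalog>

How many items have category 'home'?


Scanning <item> elements for <category>home</category>:
  Item 2: Webcam -> MATCH
Count: 1

ANSWER: 1


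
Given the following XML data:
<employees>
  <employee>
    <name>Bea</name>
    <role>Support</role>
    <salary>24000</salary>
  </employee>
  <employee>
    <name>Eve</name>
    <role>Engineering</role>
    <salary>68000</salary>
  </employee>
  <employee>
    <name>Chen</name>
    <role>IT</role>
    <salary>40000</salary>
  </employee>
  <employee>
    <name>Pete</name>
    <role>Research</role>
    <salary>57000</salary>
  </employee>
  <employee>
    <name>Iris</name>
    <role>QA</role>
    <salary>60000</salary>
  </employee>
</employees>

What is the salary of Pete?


Searching for <employee> with <name>Pete</name>
Found at position 4
<salary>57000</salary>

ANSWER: 57000


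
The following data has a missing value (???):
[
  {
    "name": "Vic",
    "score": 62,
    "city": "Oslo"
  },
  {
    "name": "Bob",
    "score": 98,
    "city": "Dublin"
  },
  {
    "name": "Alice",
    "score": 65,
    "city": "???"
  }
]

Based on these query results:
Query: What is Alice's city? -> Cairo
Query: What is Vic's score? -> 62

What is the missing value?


The missing value is Alice's city
From query: Alice's city = Cairo

ANSWER: Cairo


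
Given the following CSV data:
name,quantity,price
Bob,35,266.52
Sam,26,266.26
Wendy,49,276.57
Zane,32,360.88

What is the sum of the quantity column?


Values in 'quantity' column:
  Row 1: 35
  Row 2: 26
  Row 3: 49
  Row 4: 32
Sum = 35 + 26 + 49 + 32 = 142

ANSWER: 142


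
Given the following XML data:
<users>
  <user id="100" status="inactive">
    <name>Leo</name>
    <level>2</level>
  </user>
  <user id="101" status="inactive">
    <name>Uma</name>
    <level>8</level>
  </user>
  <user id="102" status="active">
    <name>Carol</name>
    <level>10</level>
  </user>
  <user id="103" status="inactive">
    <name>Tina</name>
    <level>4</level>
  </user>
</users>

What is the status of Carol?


Finding user with name = Carol
user id="102" status="active"

ANSWER: active


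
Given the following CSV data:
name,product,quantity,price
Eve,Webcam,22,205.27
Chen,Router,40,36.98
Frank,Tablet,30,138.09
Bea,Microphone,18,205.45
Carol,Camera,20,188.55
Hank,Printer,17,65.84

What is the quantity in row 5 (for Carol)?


Row 5: Carol
Column 'quantity' = 20

ANSWER: 20


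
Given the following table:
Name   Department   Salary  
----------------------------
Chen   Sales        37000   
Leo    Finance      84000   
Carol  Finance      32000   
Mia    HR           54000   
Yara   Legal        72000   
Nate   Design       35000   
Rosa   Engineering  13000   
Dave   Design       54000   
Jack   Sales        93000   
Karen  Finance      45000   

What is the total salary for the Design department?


Design department members:
  Nate: 35000
  Dave: 54000
Total = 35000 + 54000 = 89000

ANSWER: 89000


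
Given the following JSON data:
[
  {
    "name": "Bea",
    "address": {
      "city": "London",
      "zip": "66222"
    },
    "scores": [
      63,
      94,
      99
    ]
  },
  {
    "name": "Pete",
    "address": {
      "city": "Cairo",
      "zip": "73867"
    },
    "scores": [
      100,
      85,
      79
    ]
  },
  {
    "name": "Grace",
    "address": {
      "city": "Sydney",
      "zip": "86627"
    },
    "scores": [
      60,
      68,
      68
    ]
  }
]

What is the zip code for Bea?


Path: records[0].address.zip
Value: 66222

ANSWER: 66222


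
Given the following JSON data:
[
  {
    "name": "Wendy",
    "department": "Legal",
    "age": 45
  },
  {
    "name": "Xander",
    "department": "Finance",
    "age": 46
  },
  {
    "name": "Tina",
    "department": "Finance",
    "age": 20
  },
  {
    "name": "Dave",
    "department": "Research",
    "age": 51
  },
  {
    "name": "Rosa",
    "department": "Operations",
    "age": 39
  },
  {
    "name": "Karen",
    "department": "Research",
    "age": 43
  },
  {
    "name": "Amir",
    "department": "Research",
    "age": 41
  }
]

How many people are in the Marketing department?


Scanning records for department = Marketing
  No matches found
Count: 0

ANSWER: 0


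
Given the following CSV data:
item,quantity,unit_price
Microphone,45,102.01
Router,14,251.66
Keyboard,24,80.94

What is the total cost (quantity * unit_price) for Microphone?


Row: Microphone
quantity = 45
unit_price = 102.01
total = 45 * 102.01 = 4590.45

ANSWER: 4590.45


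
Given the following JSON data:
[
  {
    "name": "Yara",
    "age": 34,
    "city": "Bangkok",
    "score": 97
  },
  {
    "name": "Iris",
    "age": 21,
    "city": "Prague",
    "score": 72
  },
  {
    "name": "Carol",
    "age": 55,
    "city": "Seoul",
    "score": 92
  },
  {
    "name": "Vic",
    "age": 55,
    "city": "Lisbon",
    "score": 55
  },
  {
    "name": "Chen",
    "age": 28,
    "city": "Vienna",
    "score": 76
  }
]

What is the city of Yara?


Looking up record where name = Yara
Record index: 0
Field 'city' = Bangkok

ANSWER: Bangkok


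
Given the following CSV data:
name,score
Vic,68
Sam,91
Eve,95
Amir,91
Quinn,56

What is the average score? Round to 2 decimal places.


Scores: 68, 91, 95, 91, 56
Sum = 401
Count = 5
Average = 401 / 5 = 80.20

ANSWER: 80.20


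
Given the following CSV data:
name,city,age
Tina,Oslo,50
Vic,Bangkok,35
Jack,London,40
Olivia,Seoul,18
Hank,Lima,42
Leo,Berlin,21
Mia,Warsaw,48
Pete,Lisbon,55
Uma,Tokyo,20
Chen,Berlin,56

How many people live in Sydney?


Scanning city column for 'Sydney':
Total matches: 0

ANSWER: 0


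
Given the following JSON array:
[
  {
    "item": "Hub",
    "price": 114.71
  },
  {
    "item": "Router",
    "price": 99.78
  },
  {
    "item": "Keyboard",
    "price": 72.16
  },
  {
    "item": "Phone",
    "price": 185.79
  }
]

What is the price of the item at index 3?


Array index 3 -> Phone
price = 185.79

ANSWER: 185.79


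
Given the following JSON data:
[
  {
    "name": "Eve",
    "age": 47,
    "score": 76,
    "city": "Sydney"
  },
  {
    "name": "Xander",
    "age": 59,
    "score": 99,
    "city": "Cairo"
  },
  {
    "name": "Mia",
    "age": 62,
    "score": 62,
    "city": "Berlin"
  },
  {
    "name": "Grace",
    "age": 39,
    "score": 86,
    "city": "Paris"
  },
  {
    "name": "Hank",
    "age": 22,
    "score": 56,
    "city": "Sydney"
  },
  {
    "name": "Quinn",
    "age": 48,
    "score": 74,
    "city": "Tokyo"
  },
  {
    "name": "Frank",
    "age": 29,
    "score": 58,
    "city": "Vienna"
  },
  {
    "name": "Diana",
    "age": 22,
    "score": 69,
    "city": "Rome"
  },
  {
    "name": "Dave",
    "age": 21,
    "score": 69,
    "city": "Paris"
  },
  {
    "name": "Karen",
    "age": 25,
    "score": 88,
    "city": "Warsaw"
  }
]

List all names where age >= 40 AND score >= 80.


Checking both conditions:
  Eve (age=47, score=76) -> no
  Xander (age=59, score=99) -> YES
  Mia (age=62, score=62) -> no
  Grace (age=39, score=86) -> no
  Hank (age=22, score=56) -> no
  Quinn (age=48, score=74) -> no
  Frank (age=29, score=58) -> no
  Diana (age=22, score=69) -> no
  Dave (age=21, score=69) -> no
  Karen (age=25, score=88) -> no


ANSWER: Xander


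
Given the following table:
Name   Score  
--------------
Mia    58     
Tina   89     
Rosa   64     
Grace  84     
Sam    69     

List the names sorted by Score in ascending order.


Sorting by Score (ascending):
  Mia: 58
  Rosa: 64
  Sam: 69
  Grace: 84
  Tina: 89


ANSWER: Mia, Rosa, Sam, Grace, Tina


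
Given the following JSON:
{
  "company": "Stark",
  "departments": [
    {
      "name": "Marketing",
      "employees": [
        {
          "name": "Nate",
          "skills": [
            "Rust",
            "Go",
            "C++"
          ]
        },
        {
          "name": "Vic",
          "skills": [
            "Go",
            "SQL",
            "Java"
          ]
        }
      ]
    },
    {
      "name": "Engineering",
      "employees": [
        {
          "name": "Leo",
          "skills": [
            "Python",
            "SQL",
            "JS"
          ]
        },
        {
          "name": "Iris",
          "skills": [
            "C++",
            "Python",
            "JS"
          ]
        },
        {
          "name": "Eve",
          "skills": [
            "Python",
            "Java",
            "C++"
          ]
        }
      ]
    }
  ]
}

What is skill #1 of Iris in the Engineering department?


Path: departments[1].employees[1].skills[0]
Value: C++

ANSWER: C++


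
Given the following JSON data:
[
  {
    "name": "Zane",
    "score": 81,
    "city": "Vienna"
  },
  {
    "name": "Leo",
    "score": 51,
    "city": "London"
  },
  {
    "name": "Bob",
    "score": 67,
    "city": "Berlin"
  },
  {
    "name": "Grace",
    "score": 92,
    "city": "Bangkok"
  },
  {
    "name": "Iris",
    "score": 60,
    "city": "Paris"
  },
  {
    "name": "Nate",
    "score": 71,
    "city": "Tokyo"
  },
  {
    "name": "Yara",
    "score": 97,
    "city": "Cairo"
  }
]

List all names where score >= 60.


Filtering records where score >= 60:
  Zane (score=81) -> YES
  Leo (score=51) -> no
  Bob (score=67) -> YES
  Grace (score=92) -> YES
  Iris (score=60) -> YES
  Nate (score=71) -> YES
  Yara (score=97) -> YES


ANSWER: Zane, Bob, Grace, Iris, Nate, Yara


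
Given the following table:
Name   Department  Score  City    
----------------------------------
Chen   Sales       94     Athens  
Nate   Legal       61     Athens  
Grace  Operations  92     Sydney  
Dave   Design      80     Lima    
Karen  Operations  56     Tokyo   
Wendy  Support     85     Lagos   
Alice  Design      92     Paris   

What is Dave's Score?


Row 4: Dave
Score = 80

ANSWER: 80


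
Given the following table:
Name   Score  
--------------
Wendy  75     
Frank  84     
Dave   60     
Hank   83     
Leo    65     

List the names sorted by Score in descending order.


Sorting by Score (descending):
  Frank: 84
  Hank: 83
  Wendy: 75
  Leo: 65
  Dave: 60


ANSWER: Frank, Hank, Wendy, Leo, Dave


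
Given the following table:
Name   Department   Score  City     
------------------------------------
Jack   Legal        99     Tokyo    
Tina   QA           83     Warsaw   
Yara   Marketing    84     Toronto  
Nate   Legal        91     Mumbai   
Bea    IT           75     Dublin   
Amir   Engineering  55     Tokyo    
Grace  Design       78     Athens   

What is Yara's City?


Row 3: Yara
City = Toronto

ANSWER: Toronto


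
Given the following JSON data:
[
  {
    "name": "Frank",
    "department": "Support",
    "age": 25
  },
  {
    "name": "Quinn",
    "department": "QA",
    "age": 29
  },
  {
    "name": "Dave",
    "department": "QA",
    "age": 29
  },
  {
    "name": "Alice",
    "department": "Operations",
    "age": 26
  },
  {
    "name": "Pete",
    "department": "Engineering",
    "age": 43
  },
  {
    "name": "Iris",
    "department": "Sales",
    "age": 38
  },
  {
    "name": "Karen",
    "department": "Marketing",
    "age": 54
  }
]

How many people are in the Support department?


Scanning records for department = Support
  Record 0: Frank
Count: 1

ANSWER: 1


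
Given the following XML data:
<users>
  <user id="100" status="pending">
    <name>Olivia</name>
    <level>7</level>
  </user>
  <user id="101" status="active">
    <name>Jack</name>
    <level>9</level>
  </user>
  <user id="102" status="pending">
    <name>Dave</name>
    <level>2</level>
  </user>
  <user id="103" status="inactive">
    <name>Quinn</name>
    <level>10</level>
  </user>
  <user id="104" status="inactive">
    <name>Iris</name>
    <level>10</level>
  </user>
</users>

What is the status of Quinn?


Finding user with name = Quinn
user id="103" status="inactive"

ANSWER: inactive


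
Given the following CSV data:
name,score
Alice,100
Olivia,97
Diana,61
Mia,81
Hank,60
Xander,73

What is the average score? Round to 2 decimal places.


Scores: 100, 97, 61, 81, 60, 73
Sum = 472
Count = 6
Average = 472 / 6 = 78.67

ANSWER: 78.67


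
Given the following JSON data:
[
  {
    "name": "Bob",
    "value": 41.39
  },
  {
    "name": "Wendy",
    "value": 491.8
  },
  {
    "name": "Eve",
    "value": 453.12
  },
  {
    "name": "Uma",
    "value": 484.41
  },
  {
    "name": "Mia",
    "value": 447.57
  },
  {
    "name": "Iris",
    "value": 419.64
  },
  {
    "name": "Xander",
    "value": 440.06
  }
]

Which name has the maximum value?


Comparing values:
  Bob: 41.39
  Wendy: 491.8
  Eve: 453.12
  Uma: 484.41
  Mia: 447.57
  Iris: 419.64
  Xander: 440.06
Maximum: Wendy (491.8)

ANSWER: Wendy


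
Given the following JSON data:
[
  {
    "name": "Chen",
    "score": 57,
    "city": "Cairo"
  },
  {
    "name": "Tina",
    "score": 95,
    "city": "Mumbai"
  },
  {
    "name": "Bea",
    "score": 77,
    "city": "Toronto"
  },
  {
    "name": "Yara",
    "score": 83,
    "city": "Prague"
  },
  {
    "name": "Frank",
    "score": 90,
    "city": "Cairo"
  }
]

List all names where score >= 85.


Filtering records where score >= 85:
  Chen (score=57) -> no
  Tina (score=95) -> YES
  Bea (score=77) -> no
  Yara (score=83) -> no
  Frank (score=90) -> YES


ANSWER: Tina, Frank


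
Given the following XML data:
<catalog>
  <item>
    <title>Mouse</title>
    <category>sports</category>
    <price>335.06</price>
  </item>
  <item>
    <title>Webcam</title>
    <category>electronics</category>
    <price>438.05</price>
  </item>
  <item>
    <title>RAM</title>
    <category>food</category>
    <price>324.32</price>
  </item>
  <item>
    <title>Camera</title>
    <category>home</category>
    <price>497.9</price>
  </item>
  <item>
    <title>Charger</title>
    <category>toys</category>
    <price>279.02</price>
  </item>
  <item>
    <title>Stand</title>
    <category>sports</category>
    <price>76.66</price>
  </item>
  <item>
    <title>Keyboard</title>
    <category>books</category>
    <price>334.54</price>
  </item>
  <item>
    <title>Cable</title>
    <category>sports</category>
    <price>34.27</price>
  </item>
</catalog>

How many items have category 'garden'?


Scanning <item> elements for <category>garden</category>:
Count: 0

ANSWER: 0


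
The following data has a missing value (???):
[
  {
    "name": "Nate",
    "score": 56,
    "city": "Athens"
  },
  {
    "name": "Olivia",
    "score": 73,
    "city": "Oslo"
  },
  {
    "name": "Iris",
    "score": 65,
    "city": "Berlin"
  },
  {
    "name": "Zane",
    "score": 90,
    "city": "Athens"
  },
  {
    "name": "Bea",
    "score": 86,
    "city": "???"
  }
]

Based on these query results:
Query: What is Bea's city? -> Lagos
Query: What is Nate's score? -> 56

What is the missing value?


The missing value is Bea's city
From query: Bea's city = Lagos

ANSWER: Lagos


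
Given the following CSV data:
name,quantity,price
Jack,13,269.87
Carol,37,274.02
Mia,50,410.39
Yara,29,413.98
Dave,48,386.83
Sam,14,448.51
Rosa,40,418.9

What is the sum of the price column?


Values in 'price' column:
  Row 1: 269.87
  Row 2: 274.02
  Row 3: 410.39
  Row 4: 413.98
  Row 5: 386.83
  Row 6: 448.51
  Row 7: 418.9
Sum = 269.87 + 274.02 + 410.39 + 413.98 + 386.83 + 448.51 + 418.9 = 2622.5

ANSWER: 2622.5


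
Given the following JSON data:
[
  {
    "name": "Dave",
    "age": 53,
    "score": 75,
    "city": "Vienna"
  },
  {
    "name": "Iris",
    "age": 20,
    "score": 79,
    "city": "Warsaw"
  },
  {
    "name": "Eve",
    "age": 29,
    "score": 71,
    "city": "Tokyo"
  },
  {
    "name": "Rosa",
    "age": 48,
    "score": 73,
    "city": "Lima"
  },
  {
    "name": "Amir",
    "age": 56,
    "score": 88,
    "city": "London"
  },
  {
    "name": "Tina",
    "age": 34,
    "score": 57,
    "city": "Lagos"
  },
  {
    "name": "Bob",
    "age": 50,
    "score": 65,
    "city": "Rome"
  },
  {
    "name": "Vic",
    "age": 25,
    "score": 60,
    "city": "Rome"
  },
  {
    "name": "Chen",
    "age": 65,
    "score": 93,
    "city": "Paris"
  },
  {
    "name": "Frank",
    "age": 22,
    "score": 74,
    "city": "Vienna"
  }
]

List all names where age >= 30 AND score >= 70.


Checking both conditions:
  Dave (age=53, score=75) -> YES
  Iris (age=20, score=79) -> no
  Eve (age=29, score=71) -> no
  Rosa (age=48, score=73) -> YES
  Amir (age=56, score=88) -> YES
  Tina (age=34, score=57) -> no
  Bob (age=50, score=65) -> no
  Vic (age=25, score=60) -> no
  Chen (age=65, score=93) -> YES
  Frank (age=22, score=74) -> no


ANSWER: Dave, Rosa, Amir, Chen


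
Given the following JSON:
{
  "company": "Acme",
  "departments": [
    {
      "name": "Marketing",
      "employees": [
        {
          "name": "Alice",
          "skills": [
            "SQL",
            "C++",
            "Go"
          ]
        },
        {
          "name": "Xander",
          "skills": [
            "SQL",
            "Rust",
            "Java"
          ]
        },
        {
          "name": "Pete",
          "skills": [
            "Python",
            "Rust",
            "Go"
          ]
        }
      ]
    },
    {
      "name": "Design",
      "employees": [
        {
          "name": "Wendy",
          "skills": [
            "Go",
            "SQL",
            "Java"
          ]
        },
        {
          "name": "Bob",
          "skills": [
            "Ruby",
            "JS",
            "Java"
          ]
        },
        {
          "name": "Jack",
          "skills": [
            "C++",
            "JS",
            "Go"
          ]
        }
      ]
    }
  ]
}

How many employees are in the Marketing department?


Path: departments[0].employees
Count: 3

ANSWER: 3


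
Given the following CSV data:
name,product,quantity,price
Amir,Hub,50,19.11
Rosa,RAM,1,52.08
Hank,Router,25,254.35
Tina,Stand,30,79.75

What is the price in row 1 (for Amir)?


Row 1: Amir
Column 'price' = 19.11

ANSWER: 19.11


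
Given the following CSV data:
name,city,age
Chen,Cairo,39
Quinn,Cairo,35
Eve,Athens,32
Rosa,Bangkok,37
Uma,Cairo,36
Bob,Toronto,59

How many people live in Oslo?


Scanning city column for 'Oslo':
Total matches: 0

ANSWER: 0


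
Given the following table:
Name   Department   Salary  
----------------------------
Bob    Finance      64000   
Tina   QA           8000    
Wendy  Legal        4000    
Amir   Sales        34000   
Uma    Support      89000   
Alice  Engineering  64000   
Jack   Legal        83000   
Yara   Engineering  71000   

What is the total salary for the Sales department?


Sales department members:
  Amir: 34000
Total = 34000 = 34000

ANSWER: 34000


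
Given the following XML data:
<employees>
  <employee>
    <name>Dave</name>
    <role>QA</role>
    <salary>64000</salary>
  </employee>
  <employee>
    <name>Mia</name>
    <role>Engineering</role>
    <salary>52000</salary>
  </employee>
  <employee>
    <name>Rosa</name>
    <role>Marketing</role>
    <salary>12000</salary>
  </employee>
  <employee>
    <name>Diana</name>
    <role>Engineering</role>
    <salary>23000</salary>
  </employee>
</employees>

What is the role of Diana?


Searching for <employee> with <name>Diana</name>
Found at position 4
<role>Engineering</role>

ANSWER: Engineering


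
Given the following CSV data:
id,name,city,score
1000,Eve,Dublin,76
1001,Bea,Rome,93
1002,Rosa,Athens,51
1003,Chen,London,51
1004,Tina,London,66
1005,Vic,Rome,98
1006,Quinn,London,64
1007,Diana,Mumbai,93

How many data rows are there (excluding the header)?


Counting rows (excluding header):
Header: id,name,city,score
Data rows: 8

ANSWER: 8


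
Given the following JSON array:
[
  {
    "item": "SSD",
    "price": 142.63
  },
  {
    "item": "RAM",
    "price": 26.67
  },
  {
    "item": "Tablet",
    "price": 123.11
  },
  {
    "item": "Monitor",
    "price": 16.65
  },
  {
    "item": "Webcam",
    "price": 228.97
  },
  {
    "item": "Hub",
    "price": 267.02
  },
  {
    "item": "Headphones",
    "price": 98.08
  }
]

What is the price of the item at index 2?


Array index 2 -> Tablet
price = 123.11

ANSWER: 123.11


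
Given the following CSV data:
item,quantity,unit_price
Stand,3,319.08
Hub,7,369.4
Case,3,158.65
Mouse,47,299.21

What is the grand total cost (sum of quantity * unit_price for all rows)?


Computing row totals:
  Stand: 3 * 319.08 = 957.24
  Hub: 7 * 369.4 = 2585.8
  Case: 3 * 158.65 = 475.95
  Mouse: 47 * 299.21 = 14062.87
Grand total = 957.24 + 2585.8 + 475.95 + 14062.87 = 18081.86

ANSWER: 18081.86


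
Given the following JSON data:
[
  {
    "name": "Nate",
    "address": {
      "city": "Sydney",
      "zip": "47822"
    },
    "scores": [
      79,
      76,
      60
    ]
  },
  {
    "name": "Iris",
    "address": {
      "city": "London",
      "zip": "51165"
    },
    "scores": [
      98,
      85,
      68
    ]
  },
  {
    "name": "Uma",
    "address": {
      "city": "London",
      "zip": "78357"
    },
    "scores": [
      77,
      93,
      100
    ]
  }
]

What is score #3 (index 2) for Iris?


Path: records[1].scores[2]
Value: 68

ANSWER: 68


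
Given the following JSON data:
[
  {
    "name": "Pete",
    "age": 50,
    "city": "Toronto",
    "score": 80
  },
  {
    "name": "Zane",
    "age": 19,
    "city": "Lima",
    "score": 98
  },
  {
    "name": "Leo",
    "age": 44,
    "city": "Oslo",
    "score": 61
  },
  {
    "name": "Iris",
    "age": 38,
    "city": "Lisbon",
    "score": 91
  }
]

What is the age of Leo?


Looking up record where name = Leo
Record index: 2
Field 'age' = 44

ANSWER: 44


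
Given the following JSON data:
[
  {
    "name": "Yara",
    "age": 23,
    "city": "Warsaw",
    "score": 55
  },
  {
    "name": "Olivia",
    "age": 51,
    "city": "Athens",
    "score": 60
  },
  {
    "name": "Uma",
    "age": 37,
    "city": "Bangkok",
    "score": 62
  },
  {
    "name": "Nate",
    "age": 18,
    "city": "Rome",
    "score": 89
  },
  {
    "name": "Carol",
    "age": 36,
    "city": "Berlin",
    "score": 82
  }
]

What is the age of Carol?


Looking up record where name = Carol
Record index: 4
Field 'age' = 36

ANSWER: 36


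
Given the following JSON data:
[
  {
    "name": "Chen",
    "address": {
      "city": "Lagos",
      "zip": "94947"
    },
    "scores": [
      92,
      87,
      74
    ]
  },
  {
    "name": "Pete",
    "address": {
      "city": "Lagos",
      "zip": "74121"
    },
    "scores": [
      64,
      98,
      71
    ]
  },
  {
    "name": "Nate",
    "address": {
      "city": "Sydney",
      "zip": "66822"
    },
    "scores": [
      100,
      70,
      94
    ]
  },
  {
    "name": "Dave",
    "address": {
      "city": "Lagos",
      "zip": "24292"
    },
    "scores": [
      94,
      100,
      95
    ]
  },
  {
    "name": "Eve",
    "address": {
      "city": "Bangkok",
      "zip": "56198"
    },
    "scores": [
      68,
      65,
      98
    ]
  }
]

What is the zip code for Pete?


Path: records[1].address.zip
Value: 74121

ANSWER: 74121


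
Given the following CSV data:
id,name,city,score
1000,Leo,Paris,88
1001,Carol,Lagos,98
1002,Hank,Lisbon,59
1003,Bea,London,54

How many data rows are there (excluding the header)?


Counting rows (excluding header):
Header: id,name,city,score
Data rows: 4

ANSWER: 4


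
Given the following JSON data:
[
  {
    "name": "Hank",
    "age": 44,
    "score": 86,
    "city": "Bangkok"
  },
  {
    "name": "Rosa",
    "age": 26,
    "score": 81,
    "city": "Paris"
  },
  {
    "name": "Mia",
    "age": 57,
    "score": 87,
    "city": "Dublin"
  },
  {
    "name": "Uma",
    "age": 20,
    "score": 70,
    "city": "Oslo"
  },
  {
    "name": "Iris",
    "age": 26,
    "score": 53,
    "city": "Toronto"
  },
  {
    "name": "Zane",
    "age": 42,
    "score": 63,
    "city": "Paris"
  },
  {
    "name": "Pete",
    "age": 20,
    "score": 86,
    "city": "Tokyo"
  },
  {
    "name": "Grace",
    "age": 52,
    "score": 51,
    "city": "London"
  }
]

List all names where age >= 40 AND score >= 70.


Checking both conditions:
  Hank (age=44, score=86) -> YES
  Rosa (age=26, score=81) -> no
  Mia (age=57, score=87) -> YES
  Uma (age=20, score=70) -> no
  Iris (age=26, score=53) -> no
  Zane (age=42, score=63) -> no
  Pete (age=20, score=86) -> no
  Grace (age=52, score=51) -> no


ANSWER: Hank, Mia
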